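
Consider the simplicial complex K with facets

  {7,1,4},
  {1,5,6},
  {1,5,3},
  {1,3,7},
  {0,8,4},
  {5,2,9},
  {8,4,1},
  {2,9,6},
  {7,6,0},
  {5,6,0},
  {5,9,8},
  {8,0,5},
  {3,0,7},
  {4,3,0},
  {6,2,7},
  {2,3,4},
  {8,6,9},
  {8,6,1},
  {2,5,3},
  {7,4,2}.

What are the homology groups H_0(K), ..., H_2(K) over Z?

H_0 ≅ Z,  H_1 ≅ Z ⊕ Z/2,  H_2 = 0.

Take the total order 0 < 1 < 2 < 3 < 4 < 5 < 6 < 7 < 8 < 9 on the vertex set. Then K (dimension 2) consists of the simplices:

  0-simplices (10): [0], [1], [2], [3], [4], [5], [6], [7], [8], [9]
  1-simplices (30): (30 of them)
  2-simplices (20): (20 of them)

Hence C_0 ≅ Z^10, C_1 ≅ Z^30, C_2 ≅ Z^20.

Boundary ∂_1: C_1 → C_0 is given by ∂[p,q] = [q] − [p]. For instance
  ∂[6,9] = [9] − [6].
This gives a 10×30 integer matrix of rank 9; reducing to Smith normal form yields diagonal entries (1,1,1,1,1,1,1,1,1).

Boundary ∂_2: C_2 → C_1 maps a triangle to the signed sum of its edges. For instance
  ∂[2,3,4] = [3,4] − [2,4] + [2,3],
  ∂[1,5,6] = [5,6] − [1,6] + [1,5].
As a 30×20 matrix over Z this has rank 20, with invariant factors (1,1,1,1,1,1,1,1,1,1,1,1,1,1,1,1,1,1,1,2).

Computing H_k = (kernel of ∂_k) / (image of ∂_{k+1}):

  H_0: rank C_0 − rank ∂_1 = 10 − 9 = 1, and the invariant factors of ∂_1 are all 1, so H_0 ≅ Z.
  H_1: rank ker ∂_1 − rank ∂_2 = (30 − 9) − 20 = 1, and ∂_2 has invariant factor 2 > 1, so H_1 ≅ Z ⊕ Z/2.
  H_2: rank ker ∂_2 − rank ∂_3 = (20 − 20) − 0 = 0, and there is no ∂_3, so H_2 ≅ 0.

(K is a triangulation of the Klein bottle.)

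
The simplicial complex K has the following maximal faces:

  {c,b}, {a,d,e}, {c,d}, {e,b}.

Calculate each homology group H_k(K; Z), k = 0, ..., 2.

H_0 ≅ Z,  H_1 ≅ Z,  H_2 = 0.

Order the vertices as a < b < c < d < e. Listing each simplex with vertices in this order, K has dimension 2 with simplices:

  0-simplices (5): a, b, c, d, e
  1-simplices (6): ad, ae, bc, be, cd, de
  2-simplices (1): ade

so the chain groups are C_0 ≅ Z^5, C_1 ≅ Z^6, C_2 ≅ Z^1.

∂_1: C_1 → C_0 is given by ∂[p,q] = [q] − [p]. For instance
  ∂cd = d − c.
The 5×6 boundary matrix has rank 4 and Smith normal form diag(1,1,1,1).

∂_2: C_2 → C_1 sends each 2-simplex [p,q,r] to [q,r] − [p,r] + [p,q]. For instance
  ∂ade = de − ae + ad.
This gives a 6×1 integer matrix of rank 1; reducing to Smith normal form yields diagonal entries (1).

Now H_k = ker ∂_k / im ∂_{k+1}, so:

  H_0: rank C_0 − rank ∂_1 = 5 − 4 = 1, and the invariant factors of ∂_1 are all 1, so H_0 = Z.
  H_1: rank ker ∂_1 − rank ∂_2 = (6 − 4) − 1 = 1, and the invariant factors of ∂_2 are all 1, so H_1 = Z.
  H_2: rank ker ∂_2 − rank ∂_3 = (1 − 1) − 0 = 0, and there is no ∂_3, so H_2 = 0.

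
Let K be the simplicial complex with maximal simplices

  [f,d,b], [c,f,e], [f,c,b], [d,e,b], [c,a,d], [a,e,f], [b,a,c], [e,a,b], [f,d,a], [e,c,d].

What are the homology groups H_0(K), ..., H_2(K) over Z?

Fix the vertex order a < b < c < d < e < f and write every simplex with vertices in increasing order. Then dim K = 2 and the simplices of K are:

  0-simplices (6): a, b, c, d, e, f
  1-simplices (15): ab, ac, ad, ae, af, bc, bd, be, bf, cd, ce, cf, de, df, ef
  2-simplices (10): abc, abe, acd, adf, aef, bcf, bde, bdf, cde, cef

giving chain groups C_0 ≅ Z^6, C_1 ≅ Z^15, C_2 ≅ Z^10.

∂_1: C_1 → C_0 maps an edge to its endpoints' difference, ∂[p,q] = q − p.
As a 6×15 matrix over Z this has rank 5, with invariant factors (1,1,1,1,1).

The boundary map ∂_2: C_2 → C_1 acts by ∂[p,q,r] = [q,r] − [p,r] + [p,q]. For instance
  ∂cde = de − ce + cd,
  ∂bdf = df − bf + bd.
The 15×10 boundary matrix has rank 10 and Smith normal form diag(1,1,1,1,1,1,1,1,1,2).

Reading off H_k = ker ∂_k / im ∂_{k+1}:

  H_0: rank C_0 − rank ∂_1 = 6 − 5 = 1, and the invariant factors of ∂_1 are all 1, so H_0 ≅ Z.
  H_1: rank ker ∂_1 − rank ∂_2 = (15 − 5) − 10 = 0, and ∂_2 has invariant factor 2 > 1, so H_1 ≅ Z_2.
  H_2: rank ker ∂_2 − rank ∂_3 = (10 − 10) − 0 = 0, and there is no ∂_3, so H_2 ≅ 0.

H_0 = Z,  H_1 = Z_2,  H_2 = 0.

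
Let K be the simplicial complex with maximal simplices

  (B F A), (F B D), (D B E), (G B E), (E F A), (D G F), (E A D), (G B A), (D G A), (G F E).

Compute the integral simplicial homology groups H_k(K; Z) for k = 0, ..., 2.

Order the vertices as A < B < D < E < F < G. Listing each simplex with vertices in this order, K has dimension 2 with simplices:

  0-simplices (6): A, B, D, E, F, G
  1-simplices (15): AB, AD, AE, AF, AG, BD, BE, BF, BG, DE, DF, DG, EF, EG, FG
  2-simplices (10): ABF, ABG, ADE, ADG, AEF, BDE, BDF, BEG, DFG, EFG

so the chain groups are C_0 ≅ Z^6, C_1 ≅ Z^15, C_2 ≅ Z^10.

The boundary map ∂_1: C_1 → C_0 sends each edge [p,q] (with p < q) to q − p. For instance
  ∂AF = F − A.
As a 6×15 matrix over Z this has rank 5, with invariant factors (1,1,1,1,1).

∂_2: C_2 → C_1 acts by ∂[p,q,r] = [q,r] − [p,r] + [p,q]. For instance
  ∂ABF = BF − AF + AB,
  ∂BEG = EG − BG + BE.
The resulting 15×10 matrix has rank 10, and its Smith normal form has invariant factors (1,1,1,1,1,1,1,1,1,2).

From H_k ≅ ker(∂_k) / im(∂_{k+1}) we obtain:

  H_0: rank C_0 − rank ∂_1 = 6 − 5 = 1, and the invariant factors of ∂_1 are all 1, so H_0 = Z.
  H_1: rank ker ∂_1 − rank ∂_2 = (15 − 5) − 10 = 0, and ∂_2 has invariant factor 2 > 1, so H_1 = Z/2.
  H_2: rank ker ∂_2 − rank ∂_3 = (10 − 10) − 0 = 0, and there is no ∂_3, so H_2 = 0.

(K is a triangulation of the real projective plane RP^2.)

H_0 ≅ Z,  H_1 ≅ Z/2,  H_2 = 0.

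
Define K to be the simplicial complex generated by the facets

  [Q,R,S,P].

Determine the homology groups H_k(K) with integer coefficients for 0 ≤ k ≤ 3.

Order the vertices as P < Q < R < S. Listing each simplex with vertices in this order, K has dimension 3 with simplices:

  0-simplices (4): P, Q, R, S
  1-simplices (6): PQ, PR, PS, QR, QS, RS
  2-simplices (4): PQR, PQS, PRS, QRS
  3-simplices (1): PQRS

so the chain groups are C_0 ≅ Z^4, C_1 ≅ Z^6, C_2 ≅ Z^4, C_3 ≅ Z^1.

∂_1: C_1 → C_0 sends each edge [p,q] (with p < q) to q − p. For instance
  ∂PS = S − P.
The resulting 4×6 matrix has rank 3, and its Smith normal form has invariant factors (1,1,1).

Boundary ∂_2: C_2 → C_1 sends each 2-simplex [p,q,r] to [q,r] − [p,r] + [p,q]. For instance
  ∂QRS = RS − QS + QR,
  ∂PQS = QS − PS + PQ.
The resulting 6×4 matrix has rank 3, and its Smith normal form has invariant factors (1,1,1).

∂_3: C_3 → C_2 sends each 3-simplex σ to the alternating sum Σ_i (−1)^i (σ with its i-th vertex removed). For instance
  ∂PQRS = QRS − PRS + PQS − PQR.
This gives a 4×1 integer matrix of rank 1; reducing to Smith normal form yields diagonal entries (1).

Now H_k = ker ∂_k / im ∂_{k+1}, so:

  H_0: rank C_0 − rank ∂_1 = 4 − 3 = 1, and the invariant factors of ∂_1 are all 1, so H_0 = Z.
  H_1: rank ker ∂_1 − rank ∂_2 = (6 − 3) − 3 = 0, and the invariant factors of ∂_2 are all 1, so H_1 = 0.
  H_2: rank ker ∂_2 − rank ∂_3 = (4 − 3) − 1 = 0, and the invariant factors of ∂_3 are all 1, so H_2 = 0.
  H_3: rank ker ∂_3 − rank ∂_4 = (1 − 1) − 0 = 0, and there is no ∂_4, so H_3 = 0.

As a check, the Euler characteristic is 4 − 6 + 4 − 1 = 1, which agrees with 1 − 0 + 0 − 0 = 1.

H_0 = Z,  H_1 = 0,  H_2 = 0,  H_3 = 0.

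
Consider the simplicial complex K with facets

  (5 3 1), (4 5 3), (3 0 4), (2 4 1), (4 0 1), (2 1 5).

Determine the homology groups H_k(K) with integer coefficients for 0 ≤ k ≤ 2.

Order the vertices as 0 < 1 < 2 < 3 < 4 < 5. Listing each simplex with vertices in this order, K has dimension 2 with simplices:

  0-simplices (6): [0], [1], [2], [3], [4], [5]
  1-simplices (12): [0,1], [0,3], [0,4], [1,2], [1,3], [1,4], [1,5], [2,4], [2,5], [3,4], [3,5], [4,5]
  2-simplices (6): [0,1,4], [0,3,4], [1,2,4], [1,2,5], [1,3,5], [3,4,5]

Hence C_0 ≅ Z^6, C_1 ≅ Z^12, C_2 ≅ Z^6.

∂_1: C_1 → C_0 maps an edge to its endpoints' difference, ∂[p,q] = q − p. For instance
  ∂[1,3] = [3] − [1].
The resulting 6×12 matrix has rank 5, and its Smith normal form has invariant factors (1,1,1,1,1).

The boundary map ∂_2: C_2 → C_1 sends each 2-simplex [p,q,r] to [q,r] − [p,r] + [p,q]. For instance
  ∂[1,2,5] = [2,5] − [1,5] + [1,2],
  ∂[0,3,4] = [3,4] − [0,4] + [0,3].
This gives a 12×6 integer matrix of rank 6; reducing to Smith normal form yields diagonal entries (1,1,1,1,1,1).

Now H_k = ker ∂_k / im ∂_{k+1}, so:

  H_0: rank C_0 − rank ∂_1 = 6 − 5 = 1, and the invariant factors of ∂_1 are all 1, so H_0 = Z.
  H_1: rank ker ∂_1 − rank ∂_2 = (12 − 5) − 6 = 1, and the invariant factors of ∂_2 are all 1, so H_1 = Z.
  H_2: rank ker ∂_2 − rank ∂_3 = (6 − 6) − 0 = 0, and there is no ∂_3, so H_2 = 0.

As a check, the Euler characteristic is 6 − 12 + 6 = 0, which agrees with 1 − 1 + 0 = 0.

H_0 ≅ Z,  H_1 ≅ Z,  H_2 = 0.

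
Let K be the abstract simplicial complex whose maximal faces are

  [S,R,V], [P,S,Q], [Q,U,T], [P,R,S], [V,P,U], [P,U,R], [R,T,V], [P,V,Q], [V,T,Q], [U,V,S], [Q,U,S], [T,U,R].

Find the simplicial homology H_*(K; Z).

Take the total order P < Q < R < S < T < U < V on the vertex set. Then K (dimension 2) consists of the simplices:

  0-simplices (7): P, Q, R, S, T, U, V
  1-simplices (18): PQ, PR, PS, PU, PV, QS, QT, QU, QV, RS, RT, RU, RV, SU, SV, TU, TV, UV
  2-simplices (12): PQS, PQV, PRS, PRU, PUV, QSU, QTU, QTV, RSV, RTU, RTV, SUV

giving chain groups C_0 ≅ Z^7, C_1 ≅ Z^18, C_2 ≅ Z^12.

Boundary ∂_1: C_1 → C_0 is given by ∂[p,q] = [q] − [p]. For instance
  ∂TV = V − T.
This gives a 7×18 integer matrix of rank 6; reducing to Smith normal form yields diagonal entries (1,1,1,1,1,1).

Boundary ∂_2: C_2 → C_1 maps a triangle to the signed sum of its edges. For instance
  ∂QSU = SU − QU + QS,
  ∂PRU = RU − PU + PR.
The 18×12 boundary matrix has rank 12 and Smith normal form diag(1,1,1,1,1,1,1,1,1,1,1,2).

From H_k ≅ ker(∂_k) / im(∂_{k+1}) we obtain:

  H_0: rank C_0 − rank ∂_1 = 7 − 6 = 1, and the invariant factors of ∂_1 are all 1, so H_0 = Z.
  H_1: rank ker ∂_1 − rank ∂_2 = (18 − 6) − 12 = 0, and ∂_2 has invariant factor 2 > 1, so H_1 = Z/2Z.
  H_2: rank ker ∂_2 − rank ∂_3 = (12 − 12) − 0 = 0, and there is no ∂_3, so H_2 = 0.

H_0 ≅ Z,  H_1 ≅ Z/2Z,  H_2 = 0.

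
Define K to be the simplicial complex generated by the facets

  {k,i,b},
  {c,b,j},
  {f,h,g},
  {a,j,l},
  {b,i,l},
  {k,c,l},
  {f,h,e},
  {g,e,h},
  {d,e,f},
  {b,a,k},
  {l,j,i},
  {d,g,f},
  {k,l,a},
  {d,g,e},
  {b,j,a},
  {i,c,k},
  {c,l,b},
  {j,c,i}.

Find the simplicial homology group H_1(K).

We work with the vertex ordering a < b < c < d < e < f < g < h < i < j < k < l. The simplices of K, each written with vertices in increasing order, are:

  0-simplices (12): a, b, c, d, e, f, g, h, i, j, k, l
  1-simplices (27): ab, aj, ak, al, bc, bi, bj, bk, bl, ci, cj, ck, cl, de, df, dg, ef, eg, eh, fg, fh, gh, ij, ik, il, jl, kl
  2-simplices (18): abj, abk, ajl, akl, bcj, bcl, bik, bil, cij, cik, ckl, def, deg, dfg, efh, egh, fgh, ijl

Hence C_0 ≅ Z^12, C_1 ≅ Z^27, C_2 ≅ Z^18.

Boundary ∂_1: C_1 → C_0 is given by ∂[p,q] = [q] − [p].
The 12×27 boundary matrix has rank 10 and Smith normal form diag(1,1,1,1,1,1,1,1,1,1).

Boundary ∂_2: C_2 → C_1 sends each 2-simplex [p,q,r] to [q,r] − [p,r] + [p,q]. For instance
  ∂bcj = cj − bj + bc,
  ∂deg = eg − dg + de.
The 27×18 boundary matrix has rank 17 and Smith normal form diag(1,1,1,1,1,1,1,1,1,1,1,1,1,1,1,1,2).

Computing H_k = (kernel of ∂_k) / (image of ∂_{k+1}):

  H_1: rank ker ∂_1 − rank ∂_2 = (27 − 10) − 17 = 0, and ∂_2 has invariant factor 2 > 1, so H_1 ≅ Z/2.

H_1 ≅ Z/2.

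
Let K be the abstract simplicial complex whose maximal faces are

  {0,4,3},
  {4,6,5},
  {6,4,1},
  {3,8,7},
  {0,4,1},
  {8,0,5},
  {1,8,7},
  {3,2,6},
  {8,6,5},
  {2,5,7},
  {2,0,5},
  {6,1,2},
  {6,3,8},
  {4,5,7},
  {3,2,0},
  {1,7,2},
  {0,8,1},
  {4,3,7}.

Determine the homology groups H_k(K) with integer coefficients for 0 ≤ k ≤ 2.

Order the vertices as 0 < 1 < 2 < 3 < 4 < 5 < 6 < 7 < 8. Listing each simplex with vertices in this order, K has dimension 2 with simplices:

  0-simplices (9): [0], [1], [2], [3], [4], [5], [6], [7], [8]
  1-simplices (27): (27 of them)
  2-simplices (18): [0,1,4], [0,1,8], [0,2,3], [0,2,5], [0,3,4], [0,5,8], [1,2,6], [1,2,7], [1,4,6], [1,7,8], [2,3,6], [2,5,7], [3,4,7], [3,6,8], [3,7,8], [4,5,6], [4,5,7], [5,6,8]

so the chain groups are C_0 ≅ Z^9, C_1 ≅ Z^27, C_2 ≅ Z^18.

∂_1: C_1 → C_0 is given by ∂[p,q] = [q] − [p]. For instance
  ∂[2,3] = [3] − [2].
As a 9×27 matrix over Z this has rank 8, with invariant factors (1,1,1,1,1,1,1,1).

Boundary ∂_2: C_2 → C_1 maps a triangle to the signed sum of its edges. For instance
  ∂[1,7,8] = [7,8] − [1,8] + [1,7],
  ∂[4,5,7] = [5,7] − [4,7] + [4,5].
This gives a 27×18 integer matrix of rank 17; reducing to Smith normal form yields diagonal entries (1,1,1,1,1,1,1,1,1,1,1,1,1,1,1,1,1).

Computing H_k = (kernel of ∂_k) / (image of ∂_{k+1}):

  H_0: rank C_0 − rank ∂_1 = 9 − 8 = 1, and the invariant factors of ∂_1 are all 1, so H_0 = Z.
  H_1: rank ker ∂_1 − rank ∂_2 = (27 − 8) − 17 = 2, and the invariant factors of ∂_2 are all 1, so H_1 = Z^2.
  H_2: rank ker ∂_2 − rank ∂_3 = (18 − 17) − 0 = 1, and there is no ∂_3, so H_2 = Z.

(K is a triangulation of the torus T^2.)

H_0 = Z,  H_1 = Z^2,  H_2 = Z.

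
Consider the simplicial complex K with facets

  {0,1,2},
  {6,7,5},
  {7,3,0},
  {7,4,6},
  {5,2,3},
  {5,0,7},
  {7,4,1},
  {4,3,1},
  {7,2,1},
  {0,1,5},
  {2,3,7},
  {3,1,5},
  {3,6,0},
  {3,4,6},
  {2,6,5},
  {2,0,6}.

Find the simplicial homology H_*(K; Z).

H_0 = Z,  H_1 = Z^2,  H_2 = Z.

Order the vertices as 0 < 1 < 2 < 3 < 4 < 5 < 6 < 7. Listing each simplex with vertices in this order, K has dimension 2 with simplices:

  0-simplices (8): [0], [1], [2], [3], [4], [5], [6], [7]
  1-simplices (24): (24 of them)
  2-simplices (16): [0,1,2], [0,1,5], [0,2,6], [0,3,6], [0,3,7], [0,5,7], [1,2,7], [1,3,4], [1,3,5], [1,4,7], [2,3,5], [2,3,7], [2,5,6], [3,4,6], [4,6,7], [5,6,7]

so the chain groups are C_0 ≅ Z^8, C_1 ≅ Z^24, C_2 ≅ Z^16.

The boundary map ∂_1: C_1 → C_0 sends each edge [p,q] (with p < q) to q − p. For instance
  ∂[0,3] = [3] − [0].
This gives a 8×24 integer matrix of rank 7; reducing to Smith normal form yields diagonal entries (1,1,1,1,1,1,1).

Boundary ∂_2: C_2 → C_1 sends each 2-simplex [p,q,r] to [q,r] − [p,r] + [p,q]. For instance
  ∂[0,2,6] = [2,6] − [0,6] + [0,2],
  ∂[5,6,7] = [6,7] − [5,7] + [5,6].
As a 24×16 matrix over Z this has rank 15, with invariant factors (1,1,1,1,1,1,1,1,1,1,1,1,1,1,1).

Computing H_k = (kernel of ∂_k) / (image of ∂_{k+1}):

  H_0: rank C_0 − rank ∂_1 = 8 − 7 = 1, and the invariant factors of ∂_1 are all 1, so H_0 = Z.
  H_1: rank ker ∂_1 − rank ∂_2 = (24 − 7) − 15 = 2, and the invariant factors of ∂_2 are all 1, so H_1 = Z^2.
  H_2: rank ker ∂_2 − rank ∂_3 = (16 − 15) − 0 = 1, and there is no ∂_3, so H_2 = Z.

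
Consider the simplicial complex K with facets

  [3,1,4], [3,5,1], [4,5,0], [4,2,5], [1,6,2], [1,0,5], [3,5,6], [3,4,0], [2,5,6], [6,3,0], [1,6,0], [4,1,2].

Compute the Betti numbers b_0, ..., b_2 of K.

Fix the vertex order 0 < 1 < 2 < 3 < 4 < 5 < 6 and write every simplex with vertices in increasing order. Then dim K = 2 and the simplices of K are:

  0-simplices (7): [0], [1], [2], [3], [4], [5], [6]
  1-simplices (18): [0,1], [0,3], [0,4], [0,5], [0,6], [1,2], [1,3], [1,4], [1,5], [1,6], [2,4], [2,5], [2,6], [3,4], [3,5], [3,6], [4,5], [5,6]
  2-simplices (12): [0,1,5], [0,1,6], [0,3,4], [0,3,6], [0,4,5], [1,2,4], [1,2,6], [1,3,4], [1,3,5], [2,4,5], [2,5,6], [3,5,6]

giving chain groups C_0 ≅ Z^7, C_1 ≅ Z^18, C_2 ≅ Z^12.

Boundary ∂_1: C_1 → C_0 sends each edge [p,q] (with p < q) to q − p.
As a 7×18 matrix over Z this has rank 6, with invariant factors (1,1,1,1,1,1).

The boundary map ∂_2: C_2 → C_1 maps a triangle to the signed sum of its edges. For instance
  ∂[0,1,6] = [1,6] − [0,6] + [0,1],
  ∂[0,1,5] = [1,5] − [0,5] + [0,1].
The 18×12 boundary matrix has rank 12 and Smith normal form diag(1,1,1,1,1,1,1,1,1,1,1,2).

Now H_k = ker ∂_k / im ∂_{k+1}, so:

  H_0: rank C_0 − rank ∂_1 = 7 − 6 = 1, and the invariant factors of ∂_1 are all 1, so H_0 ≅ Z.
  H_1: rank ker ∂_1 − rank ∂_2 = (18 − 6) − 12 = 0, and ∂_2 has invariant factor 2 > 1, so H_1 ≅ Z_2.
  H_2: rank ker ∂_2 − rank ∂_3 = (12 − 12) − 0 = 0, and there is no ∂_3, so H_2 ≅ 0.

(K is a triangulation of the real projective plane RP^2.)

Hence the Betti numbers are b_0 = 1, b_1 = 0, b_2 = 0.

b_0 = 1, b_1 = 0, b_2 = 0.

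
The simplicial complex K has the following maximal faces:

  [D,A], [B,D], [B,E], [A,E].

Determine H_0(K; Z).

H_0 ≅ Z.

Take the total order A < B < D < E on the vertex set. Then K (dimension 1) consists of the simplices:

  0-simplices (4): A, B, D, E
  1-simplices (4): AD, AE, BD, BE

giving chain groups C_0 ≅ Z^4, C_1 ≅ Z^4.

The boundary map ∂_1: C_1 → C_0 maps an edge to its endpoints' difference, ∂[p,q] = q − p. For instance
  ∂BD = D − B.
The 4×4 boundary matrix has rank 3 and Smith normal form diag(1,1,1).

From H_k ≅ ker(∂_k) / im(∂_{k+1}) we obtain:

  H_0: rank C_0 − rank ∂_1 = 4 − 3 = 1, and the invariant factors of ∂_1 are all 1, so H_0 ≅ Z.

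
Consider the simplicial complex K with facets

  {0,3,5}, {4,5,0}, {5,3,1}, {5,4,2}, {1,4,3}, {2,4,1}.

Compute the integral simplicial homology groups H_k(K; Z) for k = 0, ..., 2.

H_0 ≅ Z,  H_1 ≅ Z,  H_2 = 0.

Take the total order 0 < 1 < 2 < 3 < 4 < 5 on the vertex set. Then K (dimension 2) consists of the simplices:

  0-simplices (6): [0], [1], [2], [3], [4], [5]
  1-simplices (12): [0,3], [0,4], [0,5], [1,2], [1,3], [1,4], [1,5], [2,4], [2,5], [3,4], [3,5], [4,5]
  2-simplices (6): [0,3,5], [0,4,5], [1,2,4], [1,3,4], [1,3,5], [2,4,5]

so the chain groups are C_0 ≅ Z^6, C_1 ≅ Z^12, C_2 ≅ Z^6.

The boundary map ∂_1: C_1 → C_0 is given by ∂[p,q] = [q] − [p]. For instance
  ∂[1,4] = [4] − [1].
The resulting 6×12 matrix has rank 5, and its Smith normal form has invariant factors (1,1,1,1,1).

Boundary ∂_2: C_2 → C_1 maps a triangle to the signed sum of its edges. For instance
  ∂[1,3,4] = [3,4] − [1,4] + [1,3],
  ∂[1,2,4] = [2,4] − [1,4] + [1,2].
As a 12×6 matrix over Z this has rank 6, with invariant factors (1,1,1,1,1,1).

From H_k ≅ ker(∂_k) / im(∂_{k+1}) we obtain:

  H_0: rank C_0 − rank ∂_1 = 6 − 5 = 1, and the invariant factors of ∂_1 are all 1, so H_0 ≅ Z.
  H_1: rank ker ∂_1 − rank ∂_2 = (12 − 5) − 6 = 1, and the invariant factors of ∂_2 are all 1, so H_1 ≅ Z.
  H_2: rank ker ∂_2 − rank ∂_3 = (6 − 6) − 0 = 0, and there is no ∂_3, so H_2 ≅ 0.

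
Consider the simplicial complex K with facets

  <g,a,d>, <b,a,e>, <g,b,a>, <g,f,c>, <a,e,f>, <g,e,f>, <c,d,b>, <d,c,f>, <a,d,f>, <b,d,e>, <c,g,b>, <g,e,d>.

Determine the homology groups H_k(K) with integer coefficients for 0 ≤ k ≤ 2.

Order the vertices as a < b < c < d < e < f < g. Listing each simplex with vertices in this order, K has dimension 2 with simplices:

  0-simplices (7): a, b, c, d, e, f, g
  1-simplices (18): ab, ad, ae, af, ag, bc, bd, be, bg, cd, cf, cg, de, df, dg, ef, eg, fg
  2-simplices (12): abe, abg, adf, adg, aef, bcd, bcg, bde, cdf, cfg, deg, efg

Hence C_0 ≅ Z^7, C_1 ≅ Z^18, C_2 ≅ Z^12.

∂_1: C_1 → C_0 sends each edge [p,q] (with p < q) to q − p. For instance
  ∂ae = e − a.
The resulting 7×18 matrix has rank 6, and its Smith normal form has invariant factors (1,1,1,1,1,1).

Boundary ∂_2: C_2 → C_1 maps a triangle to the signed sum of its edges. For instance
  ∂abg = bg − ag + ab,
  ∂bcd = cd − bd + bc.
This gives a 18×12 integer matrix of rank 12; reducing to Smith normal form yields diagonal entries (1,1,1,1,1,1,1,1,1,1,1,2).

Computing H_k = (kernel of ∂_k) / (image of ∂_{k+1}):

  H_0: rank C_0 − rank ∂_1 = 7 − 6 = 1, and the invariant factors of ∂_1 are all 1, so H_0 ≅ Z.
  H_1: rank ker ∂_1 − rank ∂_2 = (18 − 6) − 12 = 0, and ∂_2 has invariant factor 2 > 1, so H_1 ≅ Z/2.
  H_2: rank ker ∂_2 − rank ∂_3 = (12 − 12) − 0 = 0, and there is no ∂_3, so H_2 ≅ 0.

H_0 = Z,  H_1 = Z/2,  H_2 = 0.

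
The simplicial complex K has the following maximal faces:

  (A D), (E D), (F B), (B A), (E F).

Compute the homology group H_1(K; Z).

Fix the vertex order A < B < D < E < F and write every simplex with vertices in increasing order. Then dim K = 1 and the simplices of K are:

  0-simplices (5): A, B, D, E, F
  1-simplices (5): AB, AD, BF, DE, EF

so the chain groups are C_0 ≅ Z^5, C_1 ≅ Z^5.

Boundary ∂_1: C_1 → C_0 is given by ∂[p,q] = [q] − [p]. For instance
  ∂AB = B − A.
The resulting 5×5 matrix has rank 4, and its Smith normal form has invariant factors (1,1,1,1).

Computing H_k = (kernel of ∂_k) / (image of ∂_{k+1}):

  H_1: rank ker ∂_1 − rank ∂_2 = (5 − 4) − 0 = 1, and there is no ∂_2, so H_1 ≅ Z.

H_1 ≅ Z.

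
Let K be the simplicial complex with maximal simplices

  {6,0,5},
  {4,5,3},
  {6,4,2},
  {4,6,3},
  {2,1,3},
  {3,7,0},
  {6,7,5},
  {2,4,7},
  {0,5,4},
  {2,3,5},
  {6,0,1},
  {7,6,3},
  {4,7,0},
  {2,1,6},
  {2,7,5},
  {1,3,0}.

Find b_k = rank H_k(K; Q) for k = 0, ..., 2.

b_0 = 1, b_1 = 2, b_2 = 1.

Fix the vertex order 0 < 1 < 2 < 3 < 4 < 5 < 6 < 7 and write every simplex with vertices in increasing order. Then dim K = 2 and the simplices of K are:

  0-simplices (8): [0], [1], [2], [3], [4], [5], [6], [7]
  1-simplices (24): (24 of them)
  2-simplices (16): [0,1,3], [0,1,6], [0,3,7], [0,4,5], [0,4,7], [0,5,6], [1,2,3], [1,2,6], [2,3,5], [2,4,6], [2,4,7], [2,5,7], [3,4,5], [3,4,6], [3,6,7], [5,6,7]

giving chain groups C_0 ≅ Z^8, C_1 ≅ Z^24, C_2 ≅ Z^16.

The boundary map ∂_1: C_1 → C_0 maps an edge to its endpoints' difference, ∂[p,q] = q − p. For instance
  ∂[3,4] = [4] − [3].
As a 8×24 matrix over Z this has rank 7, with invariant factors (1,1,1,1,1,1,1).

∂_2: C_2 → C_1 acts by ∂[p,q,r] = [q,r] − [p,r] + [p,q]. For instance
  ∂[1,2,6] = [2,6] − [1,6] + [1,2],
  ∂[1,2,3] = [2,3] − [1,3] + [1,2].
The 24×16 boundary matrix has rank 15 and Smith normal form diag(1,1,1,1,1,1,1,1,1,1,1,1,1,1,1).

Now H_k = ker ∂_k / im ∂_{k+1}, so:

  H_0: rank C_0 − rank ∂_1 = 8 − 7 = 1, and the invariant factors of ∂_1 are all 1, so H_0 = Z.
  H_1: rank ker ∂_1 − rank ∂_2 = (24 − 7) − 15 = 2, and the invariant factors of ∂_2 are all 1, so H_1 = Z^2.
  H_2: rank ker ∂_2 − rank ∂_3 = (16 − 15) − 0 = 1, and there is no ∂_3, so H_2 = Z.

Hence the Betti numbers are b_0 = 1, b_1 = 2, b_2 = 1.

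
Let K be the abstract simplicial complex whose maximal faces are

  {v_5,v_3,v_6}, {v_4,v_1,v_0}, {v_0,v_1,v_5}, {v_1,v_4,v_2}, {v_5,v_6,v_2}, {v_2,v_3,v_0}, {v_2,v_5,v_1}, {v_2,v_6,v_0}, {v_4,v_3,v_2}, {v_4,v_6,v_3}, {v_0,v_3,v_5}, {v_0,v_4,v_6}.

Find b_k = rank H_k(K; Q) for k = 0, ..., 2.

Take the total order v_0 < v_1 < v_2 < v_3 < v_4 < v_5 < v_6 on the vertex set. Then K (dimension 2) consists of the simplices:

  0-simplices (7): [v_0], [v_1], [v_2], [v_3], [v_4], [v_5], [v_6]
  1-simplices (18): (18 of them)
  2-simplices (12): (12 of them)

Hence C_0 ≅ Z^7, C_1 ≅ Z^18, C_2 ≅ Z^12.

The boundary map ∂_1: C_1 → C_0 is given by ∂[p,q] = [q] − [p]. For instance
  ∂[v_1,v_4] = [v_4] − [v_1].
As a 7×18 matrix over Z this has rank 6, with invariant factors (1,1,1,1,1,1).

Boundary ∂_2: C_2 → C_1 sends each 2-simplex [p,q,r] to [q,r] − [p,r] + [p,q]. For instance
  ∂[v_3,v_5,v_6] = [v_5,v_6] − [v_3,v_6] + [v_3,v_5],
  ∂[v_2,v_3,v_4] = [v_3,v_4] − [v_2,v_4] + [v_2,v_3].
This gives a 18×12 integer matrix of rank 12; reducing to Smith normal form yields diagonal entries (1,1,1,1,1,1,1,1,1,1,1,2).

Now H_k = ker ∂_k / im ∂_{k+1}, so:

  H_0: rank C_0 − rank ∂_1 = 7 − 6 = 1, and the invariant factors of ∂_1 are all 1, so H_0 = Z.
  H_1: rank ker ∂_1 − rank ∂_2 = (18 − 6) − 12 = 0, and ∂_2 has invariant factor 2 > 1, so H_1 = Z/2.
  H_2: rank ker ∂_2 − rank ∂_3 = (12 − 12) − 0 = 0, and there is no ∂_3, so H_2 = 0.

As a check, the Euler characteristic is 7 − 18 + 12 = 1, which agrees with 1 − 0 + 0 = 1.

Hence the Betti numbers are b_0 = 1, b_1 = 0, b_2 = 0.

b_0 = 1, b_1 = 0, b_2 = 0.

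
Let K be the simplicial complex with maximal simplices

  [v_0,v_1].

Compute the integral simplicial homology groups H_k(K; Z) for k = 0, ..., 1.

Order the vertices as v_0 < v_1. Listing each simplex with vertices in this order, K has dimension 1 with simplices:

  0-simplices (2): [v_0], [v_1]
  1-simplices (1): [v_0,v_1]

so the chain groups are C_0 ≅ Z^2, C_1 ≅ Z^1.

∂_1: C_1 → C_0 sends each edge [p,q] (with p < q) to q − p.
The 2×1 boundary matrix has rank 1 and Smith normal form diag(1).

Now H_k = ker ∂_k / im ∂_{k+1}, so:

  H_0: rank C_0 − rank ∂_1 = 2 − 1 = 1, and the invariant factors of ∂_1 are all 1, so H_0 ≅ Z.
  H_1: rank ker ∂_1 − rank ∂_2 = (1 − 1) − 0 = 0, and there is no ∂_2, so H_1 ≅ 0.

As a check, the Euler characteristic is 2 − 1 = 1, which agrees with 1 − 0 = 1.
(K is a triangulation of the 1-simplex.)

H_0 ≅ Z,  H_1 = 0.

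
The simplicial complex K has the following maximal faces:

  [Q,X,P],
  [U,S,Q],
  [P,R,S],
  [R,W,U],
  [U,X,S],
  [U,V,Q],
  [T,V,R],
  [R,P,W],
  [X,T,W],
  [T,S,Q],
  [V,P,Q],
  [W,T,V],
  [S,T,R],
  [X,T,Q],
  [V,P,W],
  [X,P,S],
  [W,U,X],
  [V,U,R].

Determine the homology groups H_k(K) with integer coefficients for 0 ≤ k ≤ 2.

K has 9 vertices, 27 edges, 18 triangles.
rank ∂_0 = 0, rank ∂_1 = 8 ⇒ b_0 = 9 − 0 − 8 = 1; all invariant factors of ∂_1 are 1 so no torsion. So H_0 = Z.
rank ∂_1 = 8, rank ∂_2 = 18 ⇒ b_1 = 27 − 8 − 18 = 1; ∂_2 has invariant factor(s) [2] giving torsion. So H_1 = Z ⊕ Z/2Z.
rank ∂_2 = 18, rank ∂_3 = 0 ⇒ b_2 = 18 − 18 − 0 = 0. So H_2 = 0.

H_0 = Z,  H_1 = Z ⊕ Z/2Z,  H_2 = 0.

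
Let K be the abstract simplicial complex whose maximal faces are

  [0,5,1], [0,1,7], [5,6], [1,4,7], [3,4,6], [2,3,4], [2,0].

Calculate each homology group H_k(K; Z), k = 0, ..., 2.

Take the total order 0 < 1 < 2 < 3 < 4 < 5 < 6 < 7 on the vertex set. Then K (dimension 2) consists of the simplices:

  0-simplices (8): [0], [1], [2], [3], [4], [5], [6], [7]
  1-simplices (14): [0,1], [0,2], [0,5], [0,7], [1,4], [1,5], [1,7], [2,3], [2,4], [3,4], [3,6], [4,6], [4,7], [5,6]
  2-simplices (5): [0,1,5], [0,1,7], [1,4,7], [2,3,4], [3,4,6]

giving chain groups C_0 ≅ Z^8, C_1 ≅ Z^14, C_2 ≅ Z^5.

Boundary ∂_1: C_1 → C_0 sends each edge [p,q] (with p < q) to q − p.
This gives a 8×14 integer matrix of rank 7; reducing to Smith normal form yields diagonal entries (1,1,1,1,1,1,1).

The boundary map ∂_2: C_2 → C_1 maps a triangle to the signed sum of its edges. For instance
  ∂[0,1,5] = [1,5] − [0,5] + [0,1],
  ∂[3,4,6] = [4,6] − [3,6] + [3,4].
This gives a 14×5 integer matrix of rank 5; reducing to Smith normal form yields diagonal entries (1,1,1,1,1).

Computing H_k = (kernel of ∂_k) / (image of ∂_{k+1}):

  H_0: rank C_0 − rank ∂_1 = 8 − 7 = 1, and the invariant factors of ∂_1 are all 1, so H_0 = Z.
  H_1: rank ker ∂_1 − rank ∂_2 = (14 − 7) − 5 = 2, and the invariant factors of ∂_2 are all 1, so H_1 = Z^2.
  H_2: rank ker ∂_2 − rank ∂_3 = (5 − 5) − 0 = 0, and there is no ∂_3, so H_2 = 0.

As a check, the Euler characteristic is 8 − 14 + 5 = -1, which agrees with 1 − 2 + 0 = -1.

H_0 ≅ Z,  H_1 ≅ Z^2,  H_2 = 0.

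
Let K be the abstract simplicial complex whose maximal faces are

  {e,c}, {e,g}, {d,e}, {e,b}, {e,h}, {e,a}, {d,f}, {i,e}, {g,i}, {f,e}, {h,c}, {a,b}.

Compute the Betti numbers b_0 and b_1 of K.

K has 9 vertices, 12 edges.
rank ∂_0 = 0, rank ∂_1 = 8 ⇒ b_0 = 9 − 0 − 8 = 1; all invariant factors of ∂_1 are 1 so no torsion. So H_0 ≅ Z.
rank ∂_1 = 8, rank ∂_2 = 0 ⇒ b_1 = 12 − 8 − 0 = 4. So H_1 ≅ Z^4.

b_0 = 1, b_1 = 4.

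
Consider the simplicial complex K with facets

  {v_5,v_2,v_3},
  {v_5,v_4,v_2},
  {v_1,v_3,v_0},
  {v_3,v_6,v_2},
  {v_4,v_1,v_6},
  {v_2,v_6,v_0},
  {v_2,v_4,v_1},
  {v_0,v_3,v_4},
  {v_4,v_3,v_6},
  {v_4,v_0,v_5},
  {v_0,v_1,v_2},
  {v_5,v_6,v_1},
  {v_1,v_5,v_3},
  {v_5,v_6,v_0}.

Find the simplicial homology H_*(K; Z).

H_0 = Z,  H_1 = Z^2,  H_2 = Z.

Take the total order v_0 < v_1 < v_2 < v_3 < v_4 < v_5 < v_6 on the vertex set. Then K (dimension 2) consists of the simplices:

  0-simplices (7): [v_0], [v_1], [v_2], [v_3], [v_4], [v_5], [v_6]
  1-simplices (21): (21 of them)
  2-simplices (14): (14 of them)

giving chain groups C_0 ≅ Z^7, C_1 ≅ Z^21, C_2 ≅ Z^14.

Boundary ∂_1: C_1 → C_0 is given by ∂[p,q] = [q] − [p]. For instance
  ∂[v_0,v_5] = [v_5] − [v_0].
As a 7×21 matrix over Z this has rank 6, with invariant factors (1,1,1,1,1,1).

Boundary ∂_2: C_2 → C_1 acts by ∂[p,q,r] = [q,r] − [p,r] + [p,q]. For instance
  ∂[v_1,v_3,v_5] = [v_3,v_5] − [v_1,v_5] + [v_1,v_3],
  ∂[v_0,v_4,v_5] = [v_4,v_5] − [v_0,v_5] + [v_0,v_4].
The 21×14 boundary matrix has rank 13 and Smith normal form diag(1,1,1,1,1,1,1,1,1,1,1,1,1).

From H_k ≅ ker(∂_k) / im(∂_{k+1}) we obtain:

  H_0: rank C_0 − rank ∂_1 = 7 − 6 = 1, and the invariant factors of ∂_1 are all 1, so H_0 ≅ Z.
  H_1: rank ker ∂_1 − rank ∂_2 = (21 − 6) − 13 = 2, and the invariant factors of ∂_2 are all 1, so H_1 ≅ Z^2.
  H_2: rank ker ∂_2 − rank ∂_3 = (14 − 13) − 0 = 1, and there is no ∂_3, so H_2 ≅ Z.

(K is a triangulation of the torus T^2.)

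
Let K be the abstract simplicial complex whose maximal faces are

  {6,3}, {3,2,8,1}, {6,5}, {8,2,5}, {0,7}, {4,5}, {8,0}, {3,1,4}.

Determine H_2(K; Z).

H_2 ≅ 0.

We work with the vertex ordering 0 < 1 < 2 < 3 < 4 < 5 < 6 < 7 < 8. The simplices of K, each written with vertices in increasing order, are:

  0-simplices (9): [0], [1], [2], [3], [4], [5], [6], [7], [8]
  1-simplices (15): [0,7], [0,8], [1,2], [1,3], [1,4], [1,8], [2,3], [2,5], [2,8], [3,4], [3,6], [3,8], [4,5], [5,6], [5,8]
  2-simplices (6): [1,2,3], [1,2,8], [1,3,4], [1,3,8], [2,3,8], [2,5,8]
  3-simplices (1): [1,2,3,8]

Hence C_0 ≅ Z^9, C_1 ≅ Z^15, C_2 ≅ Z^6, C_3 ≅ Z^1.

∂_1: C_1 → C_0 maps an edge to its endpoints' difference, ∂[p,q] = q − p.
This gives a 9×15 integer matrix of rank 8; reducing to Smith normal form yields diagonal entries (1,1,1,1,1,1,1,1).

∂_2: C_2 → C_1 sends each 2-simplex [p,q,r] to [q,r] − [p,r] + [p,q]. For instance
  ∂[1,3,4] = [3,4] − [1,4] + [1,3],
  ∂[1,2,8] = [2,8] − [1,8] + [1,2].
The 15×6 boundary matrix has rank 5 and Smith normal form diag(1,1,1,1,1).

The boundary map ∂_3: C_3 → C_2 sends each 3-simplex σ to the alternating sum Σ_i (−1)^i (σ with its i-th vertex removed). For instance
  ∂[1,2,3,8] = [2,3,8] − [1,3,8] + [1,2,8] − [1,2,3].
The resulting 6×1 matrix has rank 1, and its Smith normal form has invariant factors (1).

Now H_k = ker ∂_k / im ∂_{k+1}, so:

  H_2: rank ker ∂_2 − rank ∂_3 = (6 − 5) − 1 = 0, and the invariant factors of ∂_3 are all 1, so H_2 = 0.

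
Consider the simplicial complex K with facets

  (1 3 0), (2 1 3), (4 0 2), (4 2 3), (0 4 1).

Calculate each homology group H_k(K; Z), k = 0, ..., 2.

H_0 ≅ Z,  H_1 ≅ Z,  H_2 = 0.

Order the vertices as 0 < 1 < 2 < 3 < 4. Listing each simplex with vertices in this order, K has dimension 2 with simplices:

  0-simplices (5): [0], [1], [2], [3], [4]
  1-simplices (10): [0,1], [0,2], [0,3], [0,4], [1,2], [1,3], [1,4], [2,3], [2,4], [3,4]
  2-simplices (5): [0,1,3], [0,1,4], [0,2,4], [1,2,3], [2,3,4]

so the chain groups are C_0 ≅ Z^5, C_1 ≅ Z^10, C_2 ≅ Z^5.

Boundary ∂_1: C_1 → C_0 sends each edge [p,q] (with p < q) to q − p.
The resulting 5×10 matrix has rank 4, and its Smith normal form has invariant factors (1,1,1,1).

∂_2: C_2 → C_1 acts by ∂[p,q,r] = [q,r] − [p,r] + [p,q]. For instance
  ∂[0,1,4] = [1,4] − [0,4] + [0,1],
  ∂[0,1,3] = [1,3] − [0,3] + [0,1].
This gives a 10×5 integer matrix of rank 5; reducing to Smith normal form yields diagonal entries (1,1,1,1,1).

From H_k ≅ ker(∂_k) / im(∂_{k+1}) we obtain:

  H_0: rank C_0 − rank ∂_1 = 5 − 4 = 1, and the invariant factors of ∂_1 are all 1, so H_0 = Z.
  H_1: rank ker ∂_1 − rank ∂_2 = (10 − 4) − 5 = 1, and the invariant factors of ∂_2 are all 1, so H_1 = Z.
  H_2: rank ker ∂_2 − rank ∂_3 = (5 − 5) − 0 = 0, and there is no ∂_3, so H_2 = 0.

As a check, the Euler characteristic is 5 − 10 + 5 = 0, which agrees with 1 − 1 + 0 = 0.
(K is a triangulation of the Möbius band.)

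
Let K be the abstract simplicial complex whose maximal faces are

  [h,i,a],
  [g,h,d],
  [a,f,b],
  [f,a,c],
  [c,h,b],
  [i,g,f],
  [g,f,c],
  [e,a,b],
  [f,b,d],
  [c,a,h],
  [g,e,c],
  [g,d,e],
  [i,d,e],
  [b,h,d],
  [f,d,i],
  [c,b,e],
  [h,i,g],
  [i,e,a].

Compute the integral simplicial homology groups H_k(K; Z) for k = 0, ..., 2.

Fix the vertex order a < b < c < d < e < f < g < h < i and write every simplex with vertices in increasing order. Then dim K = 2 and the simplices of K are:

  0-simplices (9): a, b, c, d, e, f, g, h, i
  1-simplices (27): ab, ac, ae, af, ah, ai, bc, bd, be, bf, bh, ce, cf, cg, ch, de, df, dg, dh, di, eg, ei, fg, fi, gh, gi, hi
  2-simplices (18): abe, abf, acf, ach, aei, ahi, bce, bch, bdf, bdh, ceg, cfg, deg, dei, dfi, dgh, fgi, ghi

so the chain groups are C_0 ≅ Z^9, C_1 ≅ Z^27, C_2 ≅ Z^18.

The boundary map ∂_1: C_1 → C_0 sends each edge [p,q] (with p < q) to q − p. For instance
  ∂cg = g − c.
The 9×27 boundary matrix has rank 8 and Smith normal form diag(1,1,1,1,1,1,1,1).

The boundary map ∂_2: C_2 → C_1 acts by ∂[p,q,r] = [q,r] − [p,r] + [p,q]. For instance
  ∂cfg = fg − cg + cf,
  ∂ceg = eg − cg + ce.
The 27×18 boundary matrix has rank 18 and Smith normal form diag(1,1,1,1,1,1,1,1,1,1,1,1,1,1,1,1,1,2).

Now H_k = ker ∂_k / im ∂_{k+1}, so:

  H_0: rank C_0 − rank ∂_1 = 9 − 8 = 1, and the invariant factors of ∂_1 are all 1, so H_0 ≅ Z.
  H_1: rank ker ∂_1 − rank ∂_2 = (27 − 8) − 18 = 1, and ∂_2 has invariant factor 2 > 1, so H_1 ≅ Z ⊕ Z/2Z.
  H_2: rank ker ∂_2 − rank ∂_3 = (18 − 18) − 0 = 0, and there is no ∂_3, so H_2 ≅ 0.

H_0 = Z,  H_1 = Z ⊕ Z/2Z,  H_2 = 0.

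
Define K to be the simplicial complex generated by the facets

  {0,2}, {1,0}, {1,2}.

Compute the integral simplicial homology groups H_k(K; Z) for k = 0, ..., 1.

H_0 = Z,  H_1 = Z.

K has 3 vertices, 3 edges.
rank ∂_0 = 0, rank ∂_1 = 2 ⇒ b_0 = 3 − 0 − 2 = 1; all invariant factors of ∂_1 are 1 so no torsion. So H_0 ≅ Z.
rank ∂_1 = 2, rank ∂_2 = 0 ⇒ b_1 = 3 − 2 − 0 = 1. So H_1 ≅ Z.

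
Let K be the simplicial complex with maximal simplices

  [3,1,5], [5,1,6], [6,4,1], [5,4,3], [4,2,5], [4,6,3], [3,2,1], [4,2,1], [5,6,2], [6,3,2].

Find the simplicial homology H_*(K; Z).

H_0 = Z,  H_1 = Z/2Z,  H_2 = 0.

Take the total order 1 < 2 < 3 < 4 < 5 < 6 on the vertex set. Then K (dimension 2) consists of the simplices:

  0-simplices (6): [1], [2], [3], [4], [5], [6]
  1-simplices (15): [1,2], [1,3], [1,4], [1,5], [1,6], [2,3], [2,4], [2,5], [2,6], [3,4], [3,5], [3,6], [4,5], [4,6], [5,6]
  2-simplices (10): [1,2,3], [1,2,4], [1,3,5], [1,4,6], [1,5,6], [2,3,6], [2,4,5], [2,5,6], [3,4,5], [3,4,6]

giving chain groups C_0 ≅ Z^6, C_1 ≅ Z^15, C_2 ≅ Z^10.

Boundary ∂_1: C_1 → C_0 is given by ∂[p,q] = [q] − [p]. For instance
  ∂[3,4] = [4] − [3].
The resulting 6×15 matrix has rank 5, and its Smith normal form has invariant factors (1,1,1,1,1).

The boundary map ∂_2: C_2 → C_1 maps a triangle to the signed sum of its edges. For instance
  ∂[3,4,5] = [4,5] − [3,5] + [3,4],
  ∂[1,4,6] = [4,6] − [1,6] + [1,4].
The resulting 15×10 matrix has rank 10, and its Smith normal form has invariant factors (1,1,1,1,1,1,1,1,1,2).

Reading off H_k = ker ∂_k / im ∂_{k+1}:

  H_0: rank C_0 − rank ∂_1 = 6 − 5 = 1, and the invariant factors of ∂_1 are all 1, so H_0 ≅ Z.
  H_1: rank ker ∂_1 − rank ∂_2 = (15 − 5) − 10 = 0, and ∂_2 has invariant factor 2 > 1, so H_1 ≅ Z/2Z.
  H_2: rank ker ∂_2 − rank ∂_3 = (10 − 10) − 0 = 0, and there is no ∂_3, so H_2 ≅ 0.

As a check, the Euler characteristic is 6 − 15 + 10 = 1, which agrees with 1 − 0 + 0 = 1.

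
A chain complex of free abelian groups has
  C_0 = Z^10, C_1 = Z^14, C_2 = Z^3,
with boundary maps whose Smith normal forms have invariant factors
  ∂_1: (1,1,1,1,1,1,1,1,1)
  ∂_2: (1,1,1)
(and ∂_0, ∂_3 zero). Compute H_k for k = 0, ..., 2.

H_0: b_0 = 10 − 0 − 9 = 1; torsion from ∂_1 factors > 1: none. So H_0 ≅ Z.
H_1: b_1 = 14 − 9 − 3 = 2; torsion from ∂_2 factors > 1: none. So H_1 ≅ Z^2.
H_2: b_2 = 3 − 3 − 0 = 0; torsion from ∂_3 factors > 1: none. So H_2 ≅ 0.

H_0 ≅ Z,  H_1 ≅ Z^2,  H_2 = 0.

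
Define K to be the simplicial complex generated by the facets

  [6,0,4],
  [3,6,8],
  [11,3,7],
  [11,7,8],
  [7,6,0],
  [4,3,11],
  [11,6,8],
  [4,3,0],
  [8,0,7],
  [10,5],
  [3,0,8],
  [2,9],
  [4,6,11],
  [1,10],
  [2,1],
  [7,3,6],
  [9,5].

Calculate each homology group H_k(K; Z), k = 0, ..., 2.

H_0 ≅ Z^2,  H_1 ≅ Z ⊕ Z/2Z,  H_2 = 0.

Take the total order 0 < 1 < 2 < 3 < 4 < 5 < 6 < 7 < 8 < 9 < 10 < 11 on the vertex set. Then K (dimension 2) consists of the simplices:

  0-simplices (12): [0], [1], [2], [3], [4], [5], [6], [7], [8], [9], [10], [11]
  1-simplices (23): (23 of them)
  2-simplices (12): [0,3,4], [0,3,8], [0,4,6], [0,6,7], [0,7,8], [3,4,11], [3,6,7], [3,6,8], [3,7,11], [4,6,11], [6,8,11], [7,8,11]

giving chain groups C_0 ≅ Z^12, C_1 ≅ Z^23, C_2 ≅ Z^12.

Boundary ∂_1: C_1 → C_0 maps an edge to its endpoints' difference, ∂[p,q] = q − p. For instance
  ∂[3,4] = [4] − [3].
The 12×23 boundary matrix has rank 10 and Smith normal form diag(1,1,1,1,1,1,1,1,1,1).

The boundary map ∂_2: C_2 → C_1 sends each 2-simplex [p,q,r] to [q,r] − [p,r] + [p,q]. For instance
  ∂[4,6,11] = [6,11] − [4,11] + [4,6],
  ∂[3,4,11] = [4,11] − [3,11] + [3,4].
The resulting 23×12 matrix has rank 12, and its Smith normal form has invariant factors (1,1,1,1,1,1,1,1,1,1,1,2).

Reading off H_k = ker ∂_k / im ∂_{k+1}:

  H_0: rank C_0 − rank ∂_1 = 12 − 10 = 2, and the invariant factors of ∂_1 are all 1, so H_0 = Z^2.
  H_1: rank ker ∂_1 − rank ∂_2 = (23 − 10) − 12 = 1, and ∂_2 has invariant factor 2 > 1, so H_1 = Z ⊕ Z/2Z.
  H_2: rank ker ∂_2 − rank ∂_3 = (12 − 12) − 0 = 0, and there is no ∂_3, so H_2 = 0.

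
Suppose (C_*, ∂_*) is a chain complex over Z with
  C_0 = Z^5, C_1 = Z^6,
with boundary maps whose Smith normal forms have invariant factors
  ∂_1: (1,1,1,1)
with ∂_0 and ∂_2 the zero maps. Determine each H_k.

H_0 = Z,  H_1 = Z^2.

H_0: b_0 = 5 − 0 − 4 = 1; torsion from ∂_1 factors > 1: none. So H_0 = Z.
H_1: b_1 = 6 − 4 − 0 = 2; torsion from ∂_2 factors > 1: none. So H_1 = Z^2.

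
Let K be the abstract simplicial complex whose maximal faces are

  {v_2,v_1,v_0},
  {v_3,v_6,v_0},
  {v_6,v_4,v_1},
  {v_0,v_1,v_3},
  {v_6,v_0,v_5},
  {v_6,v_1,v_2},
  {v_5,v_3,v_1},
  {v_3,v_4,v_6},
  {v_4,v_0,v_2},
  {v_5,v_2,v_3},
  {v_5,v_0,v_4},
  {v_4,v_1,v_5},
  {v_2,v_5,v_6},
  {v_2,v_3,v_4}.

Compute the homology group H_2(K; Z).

H_2 = Z.

Order the vertices as v_0 < v_1 < v_2 < v_3 < v_4 < v_5 < v_6. Listing each simplex with vertices in this order, K has dimension 2 with simplices:

  0-simplices (7): [v_0], [v_1], [v_2], [v_3], [v_4], [v_5], [v_6]
  1-simplices (21): (21 of them)
  2-simplices (14): (14 of them)

so the chain groups are C_0 ≅ Z^7, C_1 ≅ Z^21, C_2 ≅ Z^14.

Boundary ∂_1: C_1 → C_0 maps an edge to its endpoints' difference, ∂[p,q] = q − p. For instance
  ∂[v_1,v_5] = [v_5] − [v_1].
The 7×21 boundary matrix has rank 6 and Smith normal form diag(1,1,1,1,1,1).

Boundary ∂_2: C_2 → C_1 sends each 2-simplex [p,q,r] to [q,r] − [p,r] + [p,q]. For instance
  ∂[v_1,v_4,v_6] = [v_4,v_6] − [v_1,v_6] + [v_1,v_4],
  ∂[v_1,v_2,v_6] = [v_2,v_6] − [v_1,v_6] + [v_1,v_2].
This gives a 21×14 integer matrix of rank 13; reducing to Smith normal form yields diagonal entries (1,1,1,1,1,1,1,1,1,1,1,1,1).

From H_k ≅ ker(∂_k) / im(∂_{k+1}) we obtain:

  H_2: rank ker ∂_2 − rank ∂_3 = (14 − 13) − 0 = 1, and there is no ∂_3, so H_2 ≅ Z.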